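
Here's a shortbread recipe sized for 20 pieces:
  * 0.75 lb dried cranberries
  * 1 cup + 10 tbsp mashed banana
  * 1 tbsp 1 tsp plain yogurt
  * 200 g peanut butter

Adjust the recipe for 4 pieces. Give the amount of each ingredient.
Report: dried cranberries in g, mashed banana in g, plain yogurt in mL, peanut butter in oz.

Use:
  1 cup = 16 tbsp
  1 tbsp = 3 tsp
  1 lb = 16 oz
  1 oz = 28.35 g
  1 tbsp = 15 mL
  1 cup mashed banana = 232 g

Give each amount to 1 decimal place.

Scaling factor: 4/20 = 1/5 = 0.2.
dried cranberries: 0.75 lb × 1/5 × 16 oz/lb × 28.35 g/oz ≈ 68.0 g
mashed banana: (1 cup + 10 tbsp = 1.625 cup) × 1/5 × 232 g/cup = 75.4 g
plain yogurt: (1 tbsp + 1 tsp = 4/3 tbsp) × 1/5 × 15 mL/tbsp = 4.0 mL
peanut butter: 200 g × 1/5 ÷ 28.35 g/oz ≈ 1.4 oz

dried cranberries: 68.0 g; mashed banana: 75.4 g; plain yogurt: 4.0 mL; peanut butter: 1.4 oz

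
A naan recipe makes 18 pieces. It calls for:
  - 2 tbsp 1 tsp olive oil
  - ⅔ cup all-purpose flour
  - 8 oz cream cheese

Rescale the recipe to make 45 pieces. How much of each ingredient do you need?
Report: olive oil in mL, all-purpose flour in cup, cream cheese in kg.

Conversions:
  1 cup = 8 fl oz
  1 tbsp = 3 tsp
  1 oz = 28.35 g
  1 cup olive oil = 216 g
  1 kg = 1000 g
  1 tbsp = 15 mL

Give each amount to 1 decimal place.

olive oil: 87.5 mL; all-purpose flour: 1.7 cup; cream cheese: 0.6 kg

Scaling factor: 45/18 = 5/2 = 2.5.
olive oil: (2 tbsp + 1 tsp = 7/3 tbsp) × 5/2 × 15 mL/tbsp = 87.5 mL
all-purpose flour: 2/3 cup × 5/2 ≈ 1.7 cup
cream cheese: 8 oz × 5/2 × 28.35 g/oz ÷ 1000 g/kg ≈ 0.6 kg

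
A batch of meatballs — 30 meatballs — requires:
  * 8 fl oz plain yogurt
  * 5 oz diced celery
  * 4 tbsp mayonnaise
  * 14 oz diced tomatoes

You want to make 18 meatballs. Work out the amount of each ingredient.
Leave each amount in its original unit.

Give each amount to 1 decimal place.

plain yogurt: 4.8 fl oz; diced celery: 3.0 oz; mayonnaise: 2.4 tbsp; diced tomatoes: 8.4 oz

Scaling factor: 18/30 = 3/5 = 0.6.
plain yogurt: 8 fl oz × 3/5 = 4.8 fl oz
diced celery: 5 oz × 3/5 = 3.0 oz
mayonnaise: 4 tbsp × 3/5 = 2.4 tbsp
diced tomatoes: 14 oz × 3/5 = 8.4 oz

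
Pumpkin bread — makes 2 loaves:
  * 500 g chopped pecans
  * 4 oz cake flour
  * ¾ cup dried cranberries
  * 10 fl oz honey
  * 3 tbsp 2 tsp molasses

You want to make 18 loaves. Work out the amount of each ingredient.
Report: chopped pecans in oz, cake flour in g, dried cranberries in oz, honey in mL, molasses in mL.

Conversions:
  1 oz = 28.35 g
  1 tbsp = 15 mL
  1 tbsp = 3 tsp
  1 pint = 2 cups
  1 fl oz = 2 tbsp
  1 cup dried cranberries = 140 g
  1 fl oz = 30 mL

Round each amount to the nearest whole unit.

chopped pecans: 159 oz; cake flour: 1021 g; dried cranberries: 33 oz; honey: 2700 mL; molasses: 495 mL

Scaling factor: 18/2 = 9.
chopped pecans: 500 g × 9 ÷ 28.35 g/oz ≈ 159 oz
cake flour: 4 oz × 9 × 28.35 g/oz ≈ 1021 g
dried cranberries: 0.75 cup × 9 × 140 g/cup ÷ 28.35 g/oz ≈ 33 oz
honey: 10 fl oz × 9 × 30 mL/fl oz = 2700 mL
molasses: (3 tbsp + 2 tsp = 11/3 tbsp) × 9 × 15 mL/tbsp = 495 mL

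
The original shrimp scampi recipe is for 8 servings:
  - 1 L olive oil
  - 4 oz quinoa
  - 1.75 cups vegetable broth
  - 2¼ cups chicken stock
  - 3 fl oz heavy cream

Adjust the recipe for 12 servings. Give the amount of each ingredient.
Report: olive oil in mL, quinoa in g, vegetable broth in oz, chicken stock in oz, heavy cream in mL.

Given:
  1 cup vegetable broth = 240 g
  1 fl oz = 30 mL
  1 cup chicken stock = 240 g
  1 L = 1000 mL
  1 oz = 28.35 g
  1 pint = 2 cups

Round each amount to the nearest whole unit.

olive oil: 1500 mL; quinoa: 170 g; vegetable broth: 22 oz; chicken stock: 29 oz; heavy cream: 135 mL

Scaling factor: 12/8 = 3/2 = 1.5.
olive oil: 1 L × 3/2 × 1000 mL/L = 1500 mL
quinoa: 4 oz × 3/2 × 28.35 g/oz ≈ 170 g
vegetable broth: 1.75 cup × 3/2 × 240 g/cup ÷ 28.35 g/oz ≈ 22 oz
chicken stock: 2.25 cup × 3/2 × 240 g/cup ÷ 28.35 g/oz ≈ 29 oz
heavy cream: 3 fl oz × 3/2 × 30 mL/fl oz = 135 mL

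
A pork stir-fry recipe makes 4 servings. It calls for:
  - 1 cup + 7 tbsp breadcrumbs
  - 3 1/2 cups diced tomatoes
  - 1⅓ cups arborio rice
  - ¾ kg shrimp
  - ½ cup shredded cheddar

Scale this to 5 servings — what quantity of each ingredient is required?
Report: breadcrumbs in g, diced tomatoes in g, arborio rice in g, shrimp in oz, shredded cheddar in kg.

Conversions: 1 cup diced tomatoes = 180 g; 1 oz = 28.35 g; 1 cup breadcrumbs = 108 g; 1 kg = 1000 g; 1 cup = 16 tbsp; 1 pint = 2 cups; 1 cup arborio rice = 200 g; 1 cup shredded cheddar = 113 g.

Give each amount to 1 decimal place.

Scaling factor: 5/4 = 1.25.
breadcrumbs: (1 cup + 7 tbsp = 1.4375 cup) × 5/4 × 108 g/cup ≈ 194.1 g
diced tomatoes: 3.5 cup × 5/4 × 180 g/cup = 787.5 g
arborio rice: 4/3 cup × 5/4 × 200 g/cup ≈ 333.3 g
shrimp: 0.75 kg × 5/4 × 1000 g/kg ÷ 28.35 g/oz ≈ 33.1 oz
shredded cheddar: 0.5 cup × 5/4 × 113 g/cup ÷ 1000 g/kg ≈ 0.1 kg

breadcrumbs: 194.1 g; diced tomatoes: 787.5 g; arborio rice: 333.3 g; shrimp: 33.1 oz; shredded cheddar: 0.1 kg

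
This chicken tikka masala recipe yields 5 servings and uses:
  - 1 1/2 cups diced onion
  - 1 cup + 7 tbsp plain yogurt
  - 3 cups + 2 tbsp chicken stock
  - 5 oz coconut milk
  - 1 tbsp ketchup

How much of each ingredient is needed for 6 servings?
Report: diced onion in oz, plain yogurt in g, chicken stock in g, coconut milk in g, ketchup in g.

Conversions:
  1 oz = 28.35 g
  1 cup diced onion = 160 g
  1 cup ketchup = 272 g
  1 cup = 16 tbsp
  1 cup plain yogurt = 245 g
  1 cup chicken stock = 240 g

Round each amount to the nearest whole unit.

diced onion: 10 oz; plain yogurt: 423 g; chicken stock: 900 g; coconut milk: 170 g; ketchup: 20 g

Scaling factor: 6/5 = 1.2.
diced onion: 1.5 cup × 6/5 × 160 g/cup ÷ 28.35 g/oz ≈ 10 oz
plain yogurt: (1 cup + 7 tbsp = 1.4375 cup) × 6/5 × 245 g/cup ≈ 423 g
chicken stock: (3 cup + 2 tbsp = 3.125 cup) × 6/5 × 240 g/cup = 900 g
coconut milk: 5 oz × 6/5 × 28.35 g/oz ≈ 170 g
ketchup: 1 tbsp × 6/5 ÷ 16 tbsp/cup × 272 g/cup ≈ 20 g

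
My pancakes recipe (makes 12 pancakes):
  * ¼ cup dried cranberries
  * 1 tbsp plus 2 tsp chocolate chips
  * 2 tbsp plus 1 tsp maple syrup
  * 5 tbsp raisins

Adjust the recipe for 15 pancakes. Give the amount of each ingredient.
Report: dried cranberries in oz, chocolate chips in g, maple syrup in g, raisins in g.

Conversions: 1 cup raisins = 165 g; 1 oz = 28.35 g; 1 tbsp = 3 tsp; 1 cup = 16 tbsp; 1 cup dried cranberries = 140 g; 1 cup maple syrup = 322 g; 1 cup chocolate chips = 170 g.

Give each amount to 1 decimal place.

dried cranberries: 1.5 oz; chocolate chips: 22.1 g; maple syrup: 58.7 g; raisins: 64.5 g

Scaling factor: 15/12 = 5/4 = 1.25.
dried cranberries: 0.25 cup × 5/4 × 140 g/cup ÷ 28.35 g/oz ≈ 1.5 oz
chocolate chips: (1 tbsp + 2 tsp = 5/3 tbsp) × 5/4 ÷ 16 tbsp/cup × 170 g/cup ≈ 22.1 g
maple syrup: (2 tbsp + 1 tsp = 7/3 tbsp) × 5/4 ÷ 16 tbsp/cup × 322 g/cup ≈ 58.7 g
raisins: 5 tbsp × 5/4 ÷ 16 tbsp/cup × 165 g/cup ≈ 64.5 g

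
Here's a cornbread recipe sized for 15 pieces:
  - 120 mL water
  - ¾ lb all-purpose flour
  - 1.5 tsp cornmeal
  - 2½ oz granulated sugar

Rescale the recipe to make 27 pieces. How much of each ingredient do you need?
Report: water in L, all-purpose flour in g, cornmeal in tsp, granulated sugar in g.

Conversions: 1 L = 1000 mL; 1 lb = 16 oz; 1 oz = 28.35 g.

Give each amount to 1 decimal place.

Scaling factor: 27/15 = 9/5 = 1.8.
water: 120 mL × 9/5 ÷ 1000 mL/L ≈ 0.2 L
all-purpose flour: 0.75 lb × 9/5 × 16 oz/lb × 28.35 g/oz ≈ 612.4 g
cornmeal: 1.5 tsp × 9/5 = 2.7 tsp
granulated sugar: 2.5 oz × 9/5 × 28.35 g/oz ≈ 127.6 g

water: 0.2 L; all-purpose flour: 612.4 g; cornmeal: 2.7 tsp; granulated sugar: 127.6 g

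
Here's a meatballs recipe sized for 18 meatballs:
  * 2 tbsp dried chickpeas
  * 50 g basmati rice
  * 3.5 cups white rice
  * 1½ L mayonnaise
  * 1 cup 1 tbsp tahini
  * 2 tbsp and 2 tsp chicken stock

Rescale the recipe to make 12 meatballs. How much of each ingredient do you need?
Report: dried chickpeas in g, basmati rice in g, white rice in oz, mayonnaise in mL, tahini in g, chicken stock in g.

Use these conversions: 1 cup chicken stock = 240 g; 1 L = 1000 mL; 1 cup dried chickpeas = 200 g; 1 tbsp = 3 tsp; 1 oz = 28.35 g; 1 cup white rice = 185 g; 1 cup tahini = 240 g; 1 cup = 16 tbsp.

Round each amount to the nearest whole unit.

dried chickpeas: 17 g; basmati rice: 33 g; white rice: 15 oz; mayonnaise: 1000 mL; tahini: 170 g; chicken stock: 27 g

Scaling factor: 12/18 = 2/3.
dried chickpeas: 2 tbsp × 2/3 ÷ 16 tbsp/cup × 200 g/cup ≈ 17 g
basmati rice: 50 g × 2/3 ≈ 33 g
white rice: 3.5 cup × 2/3 × 185 g/cup ÷ 28.35 g/oz ≈ 15 oz
mayonnaise: 1.5 L × 2/3 × 1000 mL/L = 1000 mL
tahini: (1 cup + 1 tbsp = 1.0625 cup) × 2/3 × 240 g/cup = 170 g
chicken stock: (2 tbsp + 2 tsp = 8/3 tbsp) × 2/3 ÷ 16 tbsp/cup × 240 g/cup ≈ 27 g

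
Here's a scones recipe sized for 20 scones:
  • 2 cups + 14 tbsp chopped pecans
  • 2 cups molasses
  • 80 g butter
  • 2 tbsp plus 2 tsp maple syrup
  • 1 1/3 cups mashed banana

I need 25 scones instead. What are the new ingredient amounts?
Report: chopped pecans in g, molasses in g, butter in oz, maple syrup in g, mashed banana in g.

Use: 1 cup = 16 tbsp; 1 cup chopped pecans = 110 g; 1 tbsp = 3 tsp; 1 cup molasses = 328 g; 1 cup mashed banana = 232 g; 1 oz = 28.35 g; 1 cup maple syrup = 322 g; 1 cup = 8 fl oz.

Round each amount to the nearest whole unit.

Scaling factor: 25/20 = 5/4 = 1.25.
chopped pecans: (2 cup + 14 tbsp = 2.875 cup) × 5/4 × 110 g/cup ≈ 395 g
molasses: 2 cup × 5/4 × 328 g/cup = 820 g
butter: 80 g × 5/4 ÷ 28.35 g/oz ≈ 4 oz
maple syrup: (2 tbsp + 2 tsp = 8/3 tbsp) × 5/4 ÷ 16 tbsp/cup × 322 g/cup ≈ 67 g
mashed banana: 4/3 cup × 5/4 × 232 g/cup ≈ 387 g

chopped pecans: 395 g; molasses: 820 g; butter: 4 oz; maple syrup: 67 g; mashed banana: 387 g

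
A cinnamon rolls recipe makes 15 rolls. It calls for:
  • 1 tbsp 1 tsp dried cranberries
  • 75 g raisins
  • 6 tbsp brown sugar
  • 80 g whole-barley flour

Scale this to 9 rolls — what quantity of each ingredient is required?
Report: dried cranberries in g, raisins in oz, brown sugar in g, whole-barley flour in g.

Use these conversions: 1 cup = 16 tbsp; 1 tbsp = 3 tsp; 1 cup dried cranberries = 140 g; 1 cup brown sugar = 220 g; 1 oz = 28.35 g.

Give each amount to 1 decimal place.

dried cranberries: 7.0 g; raisins: 1.6 oz; brown sugar: 49.5 g; whole-barley flour: 48.0 g

Scaling factor: 9/15 = 3/5 = 0.6.
dried cranberries: (1 tbsp + 1 tsp = 4/3 tbsp) × 3/5 ÷ 16 tbsp/cup × 140 g/cup = 7.0 g
raisins: 75 g × 3/5 ÷ 28.35 g/oz ≈ 1.6 oz
brown sugar: 6 tbsp × 3/5 ÷ 16 tbsp/cup × 220 g/cup = 49.5 g
whole-barley flour: 80 g × 3/5 = 48.0 g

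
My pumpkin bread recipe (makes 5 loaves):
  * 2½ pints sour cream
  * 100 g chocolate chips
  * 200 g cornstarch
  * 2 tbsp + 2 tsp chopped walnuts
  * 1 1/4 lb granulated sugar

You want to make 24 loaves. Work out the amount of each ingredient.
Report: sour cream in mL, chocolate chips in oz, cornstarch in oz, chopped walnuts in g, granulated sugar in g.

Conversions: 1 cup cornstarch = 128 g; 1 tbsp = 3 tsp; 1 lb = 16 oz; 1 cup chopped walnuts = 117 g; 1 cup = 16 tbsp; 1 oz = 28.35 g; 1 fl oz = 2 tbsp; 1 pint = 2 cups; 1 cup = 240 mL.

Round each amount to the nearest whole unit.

sour cream: 5760 mL; chocolate chips: 17 oz; cornstarch: 34 oz; chopped walnuts: 94 g; granulated sugar: 2722 g

Scaling factor: 24/5 = 4.8.
sour cream: 2.5 pint × 24/5 × 2 cup/pint × 240 mL/cup = 5760 mL
chocolate chips: 100 g × 24/5 ÷ 28.35 g/oz ≈ 17 oz
cornstarch: 200 g × 24/5 ÷ 28.35 g/oz ≈ 34 oz
chopped walnuts: (2 tbsp + 2 tsp = 8/3 tbsp) × 24/5 ÷ 16 tbsp/cup × 117 g/cup ≈ 94 g
granulated sugar: 1.25 lb × 24/5 × 16 oz/lb × 28.35 g/oz ≈ 2722 g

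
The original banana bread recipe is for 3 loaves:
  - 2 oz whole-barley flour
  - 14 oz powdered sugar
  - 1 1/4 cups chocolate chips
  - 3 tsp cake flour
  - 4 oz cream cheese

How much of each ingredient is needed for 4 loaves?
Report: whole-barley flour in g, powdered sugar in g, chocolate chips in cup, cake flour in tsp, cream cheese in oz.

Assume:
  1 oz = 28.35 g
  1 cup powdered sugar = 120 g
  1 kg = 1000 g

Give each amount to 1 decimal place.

whole-barley flour: 75.6 g; powdered sugar: 529.2 g; chocolate chips: 1.7 cup; cake flour: 4.0 tsp; cream cheese: 5.3 oz

Scaling factor: 4/3.
whole-barley flour: 2 oz × 4/3 × 28.35 g/oz = 75.6 g
powdered sugar: 14 oz × 4/3 × 28.35 g/oz = 529.2 g
chocolate chips: 1.25 cup × 4/3 ≈ 1.7 cup
cake flour: 3 tsp × 4/3 = 4.0 tsp
cream cheese: 4 oz × 4/3 ≈ 5.3 oz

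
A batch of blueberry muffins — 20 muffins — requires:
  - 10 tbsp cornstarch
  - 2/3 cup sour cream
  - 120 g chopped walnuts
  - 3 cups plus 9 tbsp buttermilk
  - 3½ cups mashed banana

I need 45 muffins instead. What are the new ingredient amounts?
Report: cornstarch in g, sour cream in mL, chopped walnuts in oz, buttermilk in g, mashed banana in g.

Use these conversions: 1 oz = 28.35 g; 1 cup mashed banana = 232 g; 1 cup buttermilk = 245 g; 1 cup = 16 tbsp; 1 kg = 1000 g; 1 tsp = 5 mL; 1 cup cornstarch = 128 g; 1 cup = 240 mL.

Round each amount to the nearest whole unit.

cornstarch: 180 g; sour cream: 360 mL; chopped walnuts: 10 oz; buttermilk: 1964 g; mashed banana: 1827 g

Scaling factor: 45/20 = 9/4 = 2.25.
cornstarch: 10 tbsp × 9/4 ÷ 16 tbsp/cup × 128 g/cup = 180 g
sour cream: 2/3 cup × 9/4 × 240 mL/cup = 360 mL
chopped walnuts: 120 g × 9/4 ÷ 28.35 g/oz ≈ 10 oz
buttermilk: (3 cup + 9 tbsp = 3.5625 cup) × 9/4 × 245 g/cup ≈ 1964 g
mashed banana: 3.5 cup × 9/4 × 232 g/cup = 1827 g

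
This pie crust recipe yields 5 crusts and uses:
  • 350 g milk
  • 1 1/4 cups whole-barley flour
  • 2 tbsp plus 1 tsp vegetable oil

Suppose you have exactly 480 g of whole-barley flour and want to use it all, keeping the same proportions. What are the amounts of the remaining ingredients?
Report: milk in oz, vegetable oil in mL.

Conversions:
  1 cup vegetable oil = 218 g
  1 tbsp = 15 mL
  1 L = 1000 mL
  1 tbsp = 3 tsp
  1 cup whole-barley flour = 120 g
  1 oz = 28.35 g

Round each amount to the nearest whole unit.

milk: 40 oz; vegetable oil: 112 mL

The original recipe has 150 g of whole-barley flour, so the scaling factor is 480 ÷ 150 = 16/5 = 3.2.
milk: 350 g × 16/5 ÷ 28.35 g/oz ≈ 40 oz
vegetable oil: (2 tbsp + 1 tsp = 7/3 tbsp) × 16/5 × 15 mL/tbsp = 112 mL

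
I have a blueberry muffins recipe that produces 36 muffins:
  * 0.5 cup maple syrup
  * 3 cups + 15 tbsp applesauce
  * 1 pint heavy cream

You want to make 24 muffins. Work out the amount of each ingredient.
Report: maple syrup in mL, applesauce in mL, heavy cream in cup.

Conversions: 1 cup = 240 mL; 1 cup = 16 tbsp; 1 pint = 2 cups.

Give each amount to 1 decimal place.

Scaling factor: 24/36 = 2/3.
maple syrup: 0.5 cup × 2/3 × 240 mL/cup = 80.0 mL
applesauce: (3 cup + 15 tbsp = 3.9375 cup) × 2/3 × 240 mL/cup = 630.0 mL
heavy cream: 1 pint × 2/3 × 2 cup/pint ≈ 1.3 cup

maple syrup: 80.0 mL; applesauce: 630.0 mL; heavy cream: 1.3 cup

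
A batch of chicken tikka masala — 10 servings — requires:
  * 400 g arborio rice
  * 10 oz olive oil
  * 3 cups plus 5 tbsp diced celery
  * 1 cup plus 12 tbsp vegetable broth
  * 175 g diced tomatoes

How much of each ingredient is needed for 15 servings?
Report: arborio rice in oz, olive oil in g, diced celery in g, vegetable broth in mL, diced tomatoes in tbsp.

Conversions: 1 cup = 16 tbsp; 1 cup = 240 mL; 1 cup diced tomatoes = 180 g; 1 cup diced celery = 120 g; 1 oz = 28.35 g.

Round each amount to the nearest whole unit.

arborio rice: 21 oz; olive oil: 425 g; diced celery: 596 g; vegetable broth: 630 mL; diced tomatoes: 23 tbsp

Scaling factor: 15/10 = 3/2 = 1.5.
arborio rice: 400 g × 3/2 ÷ 28.35 g/oz ≈ 21 oz
olive oil: 10 oz × 3/2 × 28.35 g/oz ≈ 425 g
diced celery: (3 cup + 5 tbsp = 3.3125 cup) × 3/2 × 120 g/cup ≈ 596 g
vegetable broth: (1 cup + 12 tbsp = 1.75 cup) × 3/2 × 240 mL/cup = 630 mL
diced tomatoes: 175 g × 3/2 ÷ 180 g/cup × 16 tbsp/cup ≈ 23 tbsp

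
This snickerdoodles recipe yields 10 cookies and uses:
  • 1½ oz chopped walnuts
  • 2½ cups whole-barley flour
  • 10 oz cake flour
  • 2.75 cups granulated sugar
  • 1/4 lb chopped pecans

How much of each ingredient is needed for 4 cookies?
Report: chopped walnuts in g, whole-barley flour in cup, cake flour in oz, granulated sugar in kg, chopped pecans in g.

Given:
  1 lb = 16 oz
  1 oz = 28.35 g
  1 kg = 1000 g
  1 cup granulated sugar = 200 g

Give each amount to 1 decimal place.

chopped walnuts: 17.0 g; whole-barley flour: 1.0 cup; cake flour: 4.0 oz; granulated sugar: 0.2 kg; chopped pecans: 45.4 g

Scaling factor: 4/10 = 2/5 = 0.4.
chopped walnuts: 1.5 oz × 2/5 × 28.35 g/oz ≈ 17.0 g
whole-barley flour: 2.5 cup × 2/5 = 1.0 cup
cake flour: 10 oz × 2/5 = 4.0 oz
granulated sugar: 2.75 cup × 2/5 × 200 g/cup ÷ 1000 g/kg ≈ 0.2 kg
chopped pecans: 0.25 lb × 2/5 × 16 oz/lb × 28.35 g/oz ≈ 45.4 g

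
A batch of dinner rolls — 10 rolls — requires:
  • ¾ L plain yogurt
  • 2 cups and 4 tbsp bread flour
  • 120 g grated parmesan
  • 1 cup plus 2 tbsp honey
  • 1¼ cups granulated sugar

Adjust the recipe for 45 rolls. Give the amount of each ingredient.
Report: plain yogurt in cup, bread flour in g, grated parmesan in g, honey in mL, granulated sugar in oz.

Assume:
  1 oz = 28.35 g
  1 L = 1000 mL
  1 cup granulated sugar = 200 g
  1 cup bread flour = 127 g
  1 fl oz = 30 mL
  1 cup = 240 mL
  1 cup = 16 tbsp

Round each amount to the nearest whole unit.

Scaling factor: 45/10 = 9/2 = 4.5.
plain yogurt: 0.75 L × 9/2 × 1000 mL/L ÷ 240 mL/cup ≈ 14 cup
bread flour: (2 cup + 4 tbsp = 2.25 cup) × 9/2 × 127 g/cup ≈ 1286 g
grated parmesan: 120 g × 9/2 = 540 g
honey: (1 cup + 2 tbsp = 1.125 cup) × 9/2 × 240 mL/cup = 1215 mL
granulated sugar: 1.25 cup × 9/2 × 200 g/cup ÷ 28.35 g/oz ≈ 40 oz

plain yogurt: 14 cup; bread flour: 1286 g; grated parmesan: 540 g; honey: 1215 mL; granulated sugar: 40 oz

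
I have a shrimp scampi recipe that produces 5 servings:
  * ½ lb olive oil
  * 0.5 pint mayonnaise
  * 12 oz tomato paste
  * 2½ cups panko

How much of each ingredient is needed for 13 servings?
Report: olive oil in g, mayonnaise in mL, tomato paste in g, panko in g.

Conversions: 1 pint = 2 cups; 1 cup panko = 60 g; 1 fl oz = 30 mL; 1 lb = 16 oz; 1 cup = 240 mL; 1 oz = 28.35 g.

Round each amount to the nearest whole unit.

olive oil: 590 g; mayonnaise: 624 mL; tomato paste: 885 g; panko: 390 g

Scaling factor: 13/5 = 2.6.
olive oil: 0.5 lb × 13/5 × 16 oz/lb × 28.35 g/oz ≈ 590 g
mayonnaise: 0.5 pint × 13/5 × 2 cup/pint × 240 mL/cup = 624 mL
tomato paste: 12 oz × 13/5 × 28.35 g/oz ≈ 885 g
panko: 2.5 cup × 13/5 × 60 g/cup = 390 g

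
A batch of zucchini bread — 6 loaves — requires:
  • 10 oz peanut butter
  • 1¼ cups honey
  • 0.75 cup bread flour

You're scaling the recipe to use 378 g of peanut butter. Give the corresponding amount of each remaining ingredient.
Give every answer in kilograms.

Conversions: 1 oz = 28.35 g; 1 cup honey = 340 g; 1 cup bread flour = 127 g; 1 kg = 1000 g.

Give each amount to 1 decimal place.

honey: 0.6 kg; bread flour: 0.1 kg

The original recipe has 283.5 g of peanut butter, so the scaling factor is 378 ÷ 283.5 = 4/3.
honey: 1.25 cup × 4/3 × 340 g/cup ÷ 1000 g/kg ≈ 0.6 kg
bread flour: 0.75 cup × 4/3 × 127 g/cup ÷ 1000 g/kg ≈ 0.1 kg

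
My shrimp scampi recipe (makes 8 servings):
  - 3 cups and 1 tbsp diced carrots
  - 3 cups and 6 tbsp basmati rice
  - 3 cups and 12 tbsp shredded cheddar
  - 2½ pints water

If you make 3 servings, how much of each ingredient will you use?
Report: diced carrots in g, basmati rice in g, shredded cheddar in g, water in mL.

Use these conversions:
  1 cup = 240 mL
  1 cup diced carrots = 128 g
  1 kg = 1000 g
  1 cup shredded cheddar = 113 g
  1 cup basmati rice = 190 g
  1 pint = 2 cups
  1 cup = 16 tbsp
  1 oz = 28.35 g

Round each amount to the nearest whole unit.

diced carrots: 147 g; basmati rice: 240 g; shredded cheddar: 159 g; water: 450 mL

Scaling factor: 3/8 = 0.375.
diced carrots: (3 cup + 1 tbsp = 3.0625 cup) × 3/8 × 128 g/cup = 147 g
basmati rice: (3 cup + 6 tbsp = 3.375 cup) × 3/8 × 190 g/cup ≈ 240 g
shredded cheddar: (3 cup + 12 tbsp = 3.75 cup) × 3/8 × 113 g/cup ≈ 159 g
water: 2.5 pint × 3/8 × 2 cup/pint × 240 mL/cup = 450 mL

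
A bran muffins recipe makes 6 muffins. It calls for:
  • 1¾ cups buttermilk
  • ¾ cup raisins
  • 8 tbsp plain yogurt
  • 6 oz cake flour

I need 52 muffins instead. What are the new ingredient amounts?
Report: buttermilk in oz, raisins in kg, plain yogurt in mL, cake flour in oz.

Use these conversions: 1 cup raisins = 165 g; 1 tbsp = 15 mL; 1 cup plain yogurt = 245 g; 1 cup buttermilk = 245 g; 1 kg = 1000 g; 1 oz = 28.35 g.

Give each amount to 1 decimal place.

buttermilk: 131.1 oz; raisins: 1.1 kg; plain yogurt: 1040.0 mL; cake flour: 52.0 oz

Scaling factor: 52/6 = 26/3.
buttermilk: 1.75 cup × 26/3 × 245 g/cup ÷ 28.35 g/oz ≈ 131.1 oz
raisins: 0.75 cup × 26/3 × 165 g/cup ÷ 1000 g/kg ≈ 1.1 kg
plain yogurt: 8 tbsp × 26/3 × 15 mL/tbsp = 1040.0 mL
cake flour: 6 oz × 26/3 = 52.0 oz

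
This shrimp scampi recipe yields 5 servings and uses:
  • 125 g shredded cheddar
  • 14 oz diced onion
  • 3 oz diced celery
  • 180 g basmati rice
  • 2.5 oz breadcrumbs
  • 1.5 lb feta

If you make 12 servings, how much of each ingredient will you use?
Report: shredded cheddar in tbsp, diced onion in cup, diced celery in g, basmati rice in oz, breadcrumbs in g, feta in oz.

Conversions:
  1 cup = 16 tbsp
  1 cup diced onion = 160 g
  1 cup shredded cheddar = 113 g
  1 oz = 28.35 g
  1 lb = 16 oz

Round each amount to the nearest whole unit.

shredded cheddar: 42 tbsp; diced onion: 6 cup; diced celery: 204 g; basmati rice: 15 oz; breadcrumbs: 170 g; feta: 58 oz

Scaling factor: 12/5 = 2.4.
shredded cheddar: 125 g × 12/5 ÷ 113 g/cup × 16 tbsp/cup ≈ 42 tbsp
diced onion: 14 oz × 12/5 × 28.35 g/oz ÷ 160 g/cup ≈ 6 cup
diced celery: 3 oz × 12/5 × 28.35 g/oz ≈ 204 g
basmati rice: 180 g × 12/5 ÷ 28.35 g/oz ≈ 15 oz
breadcrumbs: 2.5 oz × 12/5 × 28.35 g/oz ≈ 170 g
feta: 1.5 lb × 12/5 × 16 oz/lb ≈ 58 oz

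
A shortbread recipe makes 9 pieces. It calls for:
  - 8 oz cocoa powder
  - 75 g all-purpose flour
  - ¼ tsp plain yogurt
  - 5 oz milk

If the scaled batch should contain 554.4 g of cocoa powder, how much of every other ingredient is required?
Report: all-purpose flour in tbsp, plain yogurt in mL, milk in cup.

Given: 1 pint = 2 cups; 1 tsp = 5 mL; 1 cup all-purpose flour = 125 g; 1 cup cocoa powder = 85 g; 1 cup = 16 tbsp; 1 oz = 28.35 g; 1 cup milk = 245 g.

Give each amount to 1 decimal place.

The original recipe has 226.8 g of cocoa powder, so the scaling factor is 554.4 ÷ 226.8 = 22/9.
all-purpose flour: 75 g × 22/9 ÷ 125 g/cup × 16 tbsp/cup ≈ 23.5 tbsp
plain yogurt: 0.25 tsp × 22/9 × 5 mL/tsp ≈ 3.1 mL
milk: 5 oz × 22/9 × 28.35 g/oz ÷ 245 g/cup ≈ 1.4 cup

all-purpose flour: 23.5 tbsp; plain yogurt: 3.1 mL; milk: 1.4 cup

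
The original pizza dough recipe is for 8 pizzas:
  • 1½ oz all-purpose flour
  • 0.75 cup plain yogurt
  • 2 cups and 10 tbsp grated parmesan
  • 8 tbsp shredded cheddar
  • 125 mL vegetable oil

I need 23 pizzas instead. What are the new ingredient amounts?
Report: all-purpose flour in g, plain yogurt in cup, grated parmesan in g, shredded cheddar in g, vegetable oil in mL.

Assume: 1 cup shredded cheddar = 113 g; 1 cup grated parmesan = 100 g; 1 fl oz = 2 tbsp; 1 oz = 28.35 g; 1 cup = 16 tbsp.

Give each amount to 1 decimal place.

all-purpose flour: 122.3 g; plain yogurt: 2.2 cup; grated parmesan: 754.7 g; shredded cheddar: 162.4 g; vegetable oil: 359.4 mL

Scaling factor: 23/8 = 2.875.
all-purpose flour: 1.5 oz × 23/8 × 28.35 g/oz ≈ 122.3 g
plain yogurt: 0.75 cup × 23/8 ≈ 2.2 cup
grated parmesan: (2 cup + 10 tbsp = 2.625 cup) × 23/8 × 100 g/cup ≈ 754.7 g
shredded cheddar: 8 tbsp × 23/8 ÷ 16 tbsp/cup × 113 g/cup ≈ 162.4 g
vegetable oil: 125 mL × 23/8 ≈ 359.4 mL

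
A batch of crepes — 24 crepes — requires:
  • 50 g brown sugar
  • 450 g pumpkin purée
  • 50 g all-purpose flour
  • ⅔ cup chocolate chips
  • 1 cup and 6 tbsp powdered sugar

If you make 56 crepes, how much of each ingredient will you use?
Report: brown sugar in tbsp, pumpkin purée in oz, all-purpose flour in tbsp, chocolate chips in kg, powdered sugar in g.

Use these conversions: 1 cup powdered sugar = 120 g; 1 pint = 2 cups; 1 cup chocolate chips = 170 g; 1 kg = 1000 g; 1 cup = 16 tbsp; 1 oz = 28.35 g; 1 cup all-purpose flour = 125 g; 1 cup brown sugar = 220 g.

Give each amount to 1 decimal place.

brown sugar: 8.5 tbsp; pumpkin purée: 37.0 oz; all-purpose flour: 14.9 tbsp; chocolate chips: 0.3 kg; powdered sugar: 385.0 g

Scaling factor: 56/24 = 7/3.
brown sugar: 50 g × 7/3 ÷ 220 g/cup × 16 tbsp/cup ≈ 8.5 tbsp
pumpkin purée: 450 g × 7/3 ÷ 28.35 g/oz ≈ 37.0 oz
all-purpose flour: 50 g × 7/3 ÷ 125 g/cup × 16 tbsp/cup ≈ 14.9 tbsp
chocolate chips: 2/3 cup × 7/3 × 170 g/cup ÷ 1000 g/kg ≈ 0.3 kg
powdered sugar: (1 cup + 6 tbsp = 1.375 cup) × 7/3 × 120 g/cup = 385.0 g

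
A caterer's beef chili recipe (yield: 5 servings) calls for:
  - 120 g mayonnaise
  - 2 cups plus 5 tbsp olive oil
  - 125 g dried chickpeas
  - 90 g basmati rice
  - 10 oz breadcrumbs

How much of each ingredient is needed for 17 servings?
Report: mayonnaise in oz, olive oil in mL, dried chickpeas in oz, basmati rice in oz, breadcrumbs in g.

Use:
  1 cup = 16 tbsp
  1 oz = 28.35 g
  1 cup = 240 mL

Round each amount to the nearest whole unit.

mayonnaise: 14 oz; olive oil: 1887 mL; dried chickpeas: 15 oz; basmati rice: 11 oz; breadcrumbs: 964 g

Scaling factor: 17/5 = 3.4.
mayonnaise: 120 g × 17/5 ÷ 28.35 g/oz ≈ 14 oz
olive oil: (2 cup + 5 tbsp = 2.3125 cup) × 17/5 × 240 mL/cup = 1887 mL
dried chickpeas: 125 g × 17/5 ÷ 28.35 g/oz ≈ 15 oz
basmati rice: 90 g × 17/5 ÷ 28.35 g/oz ≈ 11 oz
breadcrumbs: 10 oz × 17/5 × 28.35 g/oz ≈ 964 g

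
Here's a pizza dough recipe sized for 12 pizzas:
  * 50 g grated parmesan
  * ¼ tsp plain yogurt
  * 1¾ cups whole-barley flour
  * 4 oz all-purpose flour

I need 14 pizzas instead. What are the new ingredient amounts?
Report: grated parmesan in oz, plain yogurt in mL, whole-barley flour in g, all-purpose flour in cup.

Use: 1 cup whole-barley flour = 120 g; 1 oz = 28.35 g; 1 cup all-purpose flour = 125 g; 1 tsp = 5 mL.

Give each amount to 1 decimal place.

grated parmesan: 2.1 oz; plain yogurt: 1.5 mL; whole-barley flour: 245.0 g; all-purpose flour: 1.1 cup

Scaling factor: 14/12 = 7/6.
grated parmesan: 50 g × 7/6 ÷ 28.35 g/oz ≈ 2.1 oz
plain yogurt: 0.25 tsp × 7/6 × 5 mL/tsp ≈ 1.5 mL
whole-barley flour: 1.75 cup × 7/6 × 120 g/cup = 245.0 g
all-purpose flour: 4 oz × 7/6 × 28.35 g/oz ÷ 125 g/cup ≈ 1.1 cup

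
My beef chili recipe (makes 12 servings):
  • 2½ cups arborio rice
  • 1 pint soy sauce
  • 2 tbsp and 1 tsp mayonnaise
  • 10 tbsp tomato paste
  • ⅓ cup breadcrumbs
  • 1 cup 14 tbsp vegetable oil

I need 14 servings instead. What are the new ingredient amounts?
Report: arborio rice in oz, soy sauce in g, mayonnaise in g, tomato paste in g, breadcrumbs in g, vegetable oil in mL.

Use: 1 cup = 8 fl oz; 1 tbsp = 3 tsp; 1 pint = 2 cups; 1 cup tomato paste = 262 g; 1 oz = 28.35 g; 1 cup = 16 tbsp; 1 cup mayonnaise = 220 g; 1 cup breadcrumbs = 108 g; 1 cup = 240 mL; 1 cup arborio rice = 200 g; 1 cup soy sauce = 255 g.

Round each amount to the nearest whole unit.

Scaling factor: 14/12 = 7/6.
arborio rice: 2.5 cup × 7/6 × 200 g/cup ÷ 28.35 g/oz ≈ 21 oz
soy sauce: 1 pint × 7/6 × 2 cup/pint × 255 g/cup = 595 g
mayonnaise: (2 tbsp + 1 tsp = 7/3 tbsp) × 7/6 ÷ 16 tbsp/cup × 220 g/cup ≈ 37 g
tomato paste: 10 tbsp × 7/6 ÷ 16 tbsp/cup × 262 g/cup ≈ 191 g
breadcrumbs: 1/3 cup × 7/6 × 108 g/cup = 42 g
vegetable oil: (1 cup + 14 tbsp = 1.875 cup) × 7/6 × 240 mL/cup = 525 mL

arborio rice: 21 oz; soy sauce: 595 g; mayonnaise: 37 g; tomato paste: 191 g; breadcrumbs: 42 g; vegetable oil: 525 mL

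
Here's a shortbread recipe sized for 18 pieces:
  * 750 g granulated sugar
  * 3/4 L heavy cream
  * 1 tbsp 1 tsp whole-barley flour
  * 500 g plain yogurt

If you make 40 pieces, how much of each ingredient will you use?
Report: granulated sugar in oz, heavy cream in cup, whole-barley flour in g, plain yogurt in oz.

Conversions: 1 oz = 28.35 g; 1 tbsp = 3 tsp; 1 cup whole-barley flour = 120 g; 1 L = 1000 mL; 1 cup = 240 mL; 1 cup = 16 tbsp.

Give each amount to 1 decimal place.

granulated sugar: 58.8 oz; heavy cream: 6.9 cup; whole-barley flour: 22.2 g; plain yogurt: 39.2 oz

Scaling factor: 40/18 = 20/9.
granulated sugar: 750 g × 20/9 ÷ 28.35 g/oz ≈ 58.8 oz
heavy cream: 0.75 L × 20/9 × 1000 mL/L ÷ 240 mL/cup ≈ 6.9 cup
whole-barley flour: (1 tbsp + 1 tsp = 4/3 tbsp) × 20/9 ÷ 16 tbsp/cup × 120 g/cup ≈ 22.2 g
plain yogurt: 500 g × 20/9 ÷ 28.35 g/oz ≈ 39.2 oz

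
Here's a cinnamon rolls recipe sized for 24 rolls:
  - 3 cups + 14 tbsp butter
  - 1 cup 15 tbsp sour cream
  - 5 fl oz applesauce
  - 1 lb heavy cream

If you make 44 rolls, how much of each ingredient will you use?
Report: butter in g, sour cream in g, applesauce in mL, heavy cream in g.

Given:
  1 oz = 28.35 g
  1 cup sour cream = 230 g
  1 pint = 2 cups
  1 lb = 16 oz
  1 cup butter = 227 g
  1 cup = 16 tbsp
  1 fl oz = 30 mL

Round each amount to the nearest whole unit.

Scaling factor: 44/24 = 11/6.
butter: (3 cup + 14 tbsp = 3.875 cup) × 11/6 × 227 g/cup ≈ 1613 g
sour cream: (1 cup + 15 tbsp = 1.9375 cup) × 11/6 × 230 g/cup ≈ 817 g
applesauce: 5 fl oz × 11/6 × 30 mL/fl oz = 275 mL
heavy cream: 1 lb × 11/6 × 16 oz/lb × 28.35 g/oz ≈ 832 g

butter: 1613 g; sour cream: 817 g; applesauce: 275 mL; heavy cream: 832 g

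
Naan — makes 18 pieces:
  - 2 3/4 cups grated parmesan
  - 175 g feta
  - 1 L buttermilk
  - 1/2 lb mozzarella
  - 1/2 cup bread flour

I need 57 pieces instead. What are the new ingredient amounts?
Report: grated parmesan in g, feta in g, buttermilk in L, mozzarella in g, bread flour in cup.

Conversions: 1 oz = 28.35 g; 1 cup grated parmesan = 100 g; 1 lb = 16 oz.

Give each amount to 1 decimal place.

Scaling factor: 57/18 = 19/6.
grated parmesan: 2.75 cup × 19/6 × 100 g/cup ≈ 870.8 g
feta: 175 g × 19/6 ≈ 554.2 g
buttermilk: 1 L × 19/6 ≈ 3.2 L
mozzarella: 0.5 lb × 19/6 × 16 oz/lb × 28.35 g/oz = 718.2 g
bread flour: 0.5 cup × 19/6 ≈ 1.6 cup

grated parmesan: 870.8 g; feta: 554.2 g; buttermilk: 3.2 L; mozzarella: 718.2 g; bread flour: 1.6 cup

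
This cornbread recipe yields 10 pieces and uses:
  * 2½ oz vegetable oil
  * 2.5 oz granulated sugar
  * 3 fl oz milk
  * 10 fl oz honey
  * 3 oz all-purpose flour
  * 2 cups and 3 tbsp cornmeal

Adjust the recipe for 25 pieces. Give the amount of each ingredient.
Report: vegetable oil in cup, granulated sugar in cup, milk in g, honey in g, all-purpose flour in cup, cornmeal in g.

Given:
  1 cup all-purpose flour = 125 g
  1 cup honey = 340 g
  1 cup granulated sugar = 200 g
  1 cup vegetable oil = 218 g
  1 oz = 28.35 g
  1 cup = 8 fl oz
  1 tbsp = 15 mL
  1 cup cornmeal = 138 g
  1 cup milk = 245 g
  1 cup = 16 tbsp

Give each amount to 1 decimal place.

vegetable oil: 0.8 cup; granulated sugar: 0.9 cup; milk: 229.7 g; honey: 1062.5 g; all-purpose flour: 1.7 cup; cornmeal: 754.7 g

Scaling factor: 25/10 = 5/2 = 2.5.
vegetable oil: 2.5 oz × 5/2 × 28.35 g/oz ÷ 218 g/cup ≈ 0.8 cup
granulated sugar: 2.5 oz × 5/2 × 28.35 g/oz ÷ 200 g/cup ≈ 0.9 cup
milk: 3 fl oz × 5/2 ÷ 8 fl oz/cup × 245 g/cup ≈ 229.7 g
honey: 10 fl oz × 5/2 ÷ 8 fl oz/cup × 340 g/cup = 1062.5 g
all-purpose flour: 3 oz × 5/2 × 28.35 g/oz ÷ 125 g/cup ≈ 1.7 cup
cornmeal: (2 cup + 3 tbsp = 2.1875 cup) × 5/2 × 138 g/cup ≈ 754.7 g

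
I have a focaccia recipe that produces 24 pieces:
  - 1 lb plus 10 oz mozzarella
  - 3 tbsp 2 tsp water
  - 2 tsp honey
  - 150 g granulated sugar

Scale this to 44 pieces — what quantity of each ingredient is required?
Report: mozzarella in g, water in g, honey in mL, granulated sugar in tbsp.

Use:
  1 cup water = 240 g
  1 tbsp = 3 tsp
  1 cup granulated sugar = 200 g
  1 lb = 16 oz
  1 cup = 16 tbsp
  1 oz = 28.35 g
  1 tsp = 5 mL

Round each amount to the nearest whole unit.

mozzarella: 1351 g; water: 101 g; honey: 18 mL; granulated sugar: 22 tbsp

Scaling factor: 44/24 = 11/6.
mozzarella: (1 lb + 10 oz = 1.625 lb) × 11/6 × 16 oz/lb × 28.35 g/oz ≈ 1351 g
water: (3 tbsp + 2 tsp = 11/3 tbsp) × 11/6 ÷ 16 tbsp/cup × 240 g/cup ≈ 101 g
honey: 2 tsp × 11/6 × 5 mL/tsp ≈ 18 mL
granulated sugar: 150 g × 11/6 ÷ 200 g/cup × 16 tbsp/cup = 22 tbsp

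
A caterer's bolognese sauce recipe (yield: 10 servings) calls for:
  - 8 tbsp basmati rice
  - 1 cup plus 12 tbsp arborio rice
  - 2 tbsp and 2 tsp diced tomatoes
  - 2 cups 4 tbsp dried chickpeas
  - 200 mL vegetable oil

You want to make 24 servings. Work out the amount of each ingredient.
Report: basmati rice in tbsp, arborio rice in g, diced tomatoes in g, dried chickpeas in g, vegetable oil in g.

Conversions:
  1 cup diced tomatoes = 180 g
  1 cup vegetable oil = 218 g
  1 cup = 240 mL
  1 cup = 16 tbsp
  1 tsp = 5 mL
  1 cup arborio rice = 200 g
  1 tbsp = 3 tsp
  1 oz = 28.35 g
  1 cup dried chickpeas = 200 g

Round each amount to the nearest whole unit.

basmati rice: 19 tbsp; arborio rice: 840 g; diced tomatoes: 72 g; dried chickpeas: 1080 g; vegetable oil: 436 g

Scaling factor: 24/10 = 12/5 = 2.4.
basmati rice: 8 tbsp × 12/5 ≈ 19 tbsp
arborio rice: (1 cup + 12 tbsp = 1.75 cup) × 12/5 × 200 g/cup = 840 g
diced tomatoes: (2 tbsp + 2 tsp = 8/3 tbsp) × 12/5 ÷ 16 tbsp/cup × 180 g/cup = 72 g
dried chickpeas: (2 cup + 4 tbsp = 2.25 cup) × 12/5 × 200 g/cup = 1080 g
vegetable oil: 200 mL × 12/5 ÷ 240 mL/cup × 218 g/cup = 436 g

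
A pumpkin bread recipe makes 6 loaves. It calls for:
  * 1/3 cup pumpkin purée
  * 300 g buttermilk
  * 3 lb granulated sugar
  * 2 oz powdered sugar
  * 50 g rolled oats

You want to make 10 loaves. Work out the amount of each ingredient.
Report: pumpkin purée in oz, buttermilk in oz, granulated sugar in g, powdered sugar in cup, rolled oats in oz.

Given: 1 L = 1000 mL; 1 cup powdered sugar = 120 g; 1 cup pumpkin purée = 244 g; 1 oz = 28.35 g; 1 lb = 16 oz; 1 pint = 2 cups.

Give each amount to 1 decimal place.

pumpkin purée: 4.8 oz; buttermilk: 17.6 oz; granulated sugar: 2268.0 g; powdered sugar: 0.8 cup; rolled oats: 2.9 oz

Scaling factor: 10/6 = 5/3.
pumpkin purée: 1/3 cup × 5/3 × 244 g/cup ÷ 28.35 g/oz ≈ 4.8 oz
buttermilk: 300 g × 5/3 ÷ 28.35 g/oz ≈ 17.6 oz
granulated sugar: 3 lb × 5/3 × 16 oz/lb × 28.35 g/oz = 2268.0 g
powdered sugar: 2 oz × 5/3 × 28.35 g/oz ÷ 120 g/cup ≈ 0.8 cup
rolled oats: 50 g × 5/3 ÷ 28.35 g/oz ≈ 2.9 oz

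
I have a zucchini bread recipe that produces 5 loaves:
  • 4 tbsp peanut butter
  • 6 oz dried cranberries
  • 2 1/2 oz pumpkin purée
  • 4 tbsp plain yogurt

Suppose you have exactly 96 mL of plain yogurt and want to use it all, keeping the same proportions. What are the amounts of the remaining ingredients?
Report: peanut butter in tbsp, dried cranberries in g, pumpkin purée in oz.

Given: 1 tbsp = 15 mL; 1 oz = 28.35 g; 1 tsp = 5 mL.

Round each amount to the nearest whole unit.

The original recipe has 60 mL of plain yogurt, so the scaling factor is 96 ÷ 60 = 8/5 = 1.6.
peanut butter: 4 tbsp × 8/5 ≈ 6 tbsp
dried cranberries: 6 oz × 8/5 × 28.35 g/oz ≈ 272 g
pumpkin purée: 2.5 oz × 8/5 = 4 oz

peanut butter: 6 tbsp; dried cranberries: 272 g; pumpkin purée: 4 oz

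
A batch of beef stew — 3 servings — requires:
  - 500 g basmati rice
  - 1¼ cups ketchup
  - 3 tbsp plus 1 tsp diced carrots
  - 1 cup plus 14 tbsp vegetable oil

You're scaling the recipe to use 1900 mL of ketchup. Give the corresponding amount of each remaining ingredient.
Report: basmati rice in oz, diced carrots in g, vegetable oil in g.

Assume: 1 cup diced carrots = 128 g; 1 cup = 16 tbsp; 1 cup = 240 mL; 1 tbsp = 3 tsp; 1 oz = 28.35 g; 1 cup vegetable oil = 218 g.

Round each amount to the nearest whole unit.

basmati rice: 112 oz; diced carrots: 169 g; vegetable oil: 2589 g

The original recipe has 300 mL of ketchup, so the scaling factor is 1900 ÷ 300 = 19/3.
basmati rice: 500 g × 19/3 ÷ 28.35 g/oz ≈ 112 oz
diced carrots: (3 tbsp + 1 tsp = 10/3 tbsp) × 19/3 ÷ 16 tbsp/cup × 128 g/cup ≈ 169 g
vegetable oil: (1 cup + 14 tbsp = 1.875 cup) × 19/3 × 218 g/cup ≈ 2589 g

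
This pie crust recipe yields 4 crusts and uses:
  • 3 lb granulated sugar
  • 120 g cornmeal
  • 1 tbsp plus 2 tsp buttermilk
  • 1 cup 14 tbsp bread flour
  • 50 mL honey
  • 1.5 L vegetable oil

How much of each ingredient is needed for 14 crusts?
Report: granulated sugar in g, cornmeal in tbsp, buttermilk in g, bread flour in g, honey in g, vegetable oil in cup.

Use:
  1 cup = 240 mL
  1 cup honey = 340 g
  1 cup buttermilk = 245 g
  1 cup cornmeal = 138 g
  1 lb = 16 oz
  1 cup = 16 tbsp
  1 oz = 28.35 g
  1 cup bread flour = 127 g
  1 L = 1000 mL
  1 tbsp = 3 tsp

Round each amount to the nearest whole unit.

Scaling factor: 14/4 = 7/2 = 3.5.
granulated sugar: 3 lb × 7/2 × 16 oz/lb × 28.35 g/oz ≈ 4763 g
cornmeal: 120 g × 7/2 ÷ 138 g/cup × 16 tbsp/cup ≈ 49 tbsp
buttermilk: (1 tbsp + 2 tsp = 5/3 tbsp) × 7/2 ÷ 16 tbsp/cup × 245 g/cup ≈ 89 g
bread flour: (1 cup + 14 tbsp = 1.875 cup) × 7/2 × 127 g/cup ≈ 833 g
honey: 50 mL × 7/2 ÷ 240 mL/cup × 340 g/cup ≈ 248 g
vegetable oil: 1.5 L × 7/2 × 1000 mL/L ÷ 240 mL/cup ≈ 22 cup

granulated sugar: 4763 g; cornmeal: 49 tbsp; buttermilk: 89 g; bread flour: 833 g; honey: 248 g; vegetable oil: 22 cup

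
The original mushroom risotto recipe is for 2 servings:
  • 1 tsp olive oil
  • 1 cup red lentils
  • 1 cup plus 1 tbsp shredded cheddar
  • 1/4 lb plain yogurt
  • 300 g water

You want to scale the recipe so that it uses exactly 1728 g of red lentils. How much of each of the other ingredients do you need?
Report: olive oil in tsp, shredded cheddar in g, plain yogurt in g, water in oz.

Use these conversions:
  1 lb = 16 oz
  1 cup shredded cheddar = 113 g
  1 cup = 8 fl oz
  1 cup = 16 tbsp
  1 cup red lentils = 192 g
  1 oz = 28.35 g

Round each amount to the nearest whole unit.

olive oil: 9 tsp; shredded cheddar: 1081 g; plain yogurt: 1021 g; water: 95 oz

The original recipe has 192 g of red lentils, so the scaling factor is 1728 ÷ 192 = 9.
olive oil: 1 tsp × 9 = 9 tsp
shredded cheddar: (1 cup + 1 tbsp = 1.0625 cup) × 9 × 113 g/cup ≈ 1081 g
plain yogurt: 0.25 lb × 9 × 16 oz/lb × 28.35 g/oz ≈ 1021 g
water: 300 g × 9 ÷ 28.35 g/oz ≈ 95 oz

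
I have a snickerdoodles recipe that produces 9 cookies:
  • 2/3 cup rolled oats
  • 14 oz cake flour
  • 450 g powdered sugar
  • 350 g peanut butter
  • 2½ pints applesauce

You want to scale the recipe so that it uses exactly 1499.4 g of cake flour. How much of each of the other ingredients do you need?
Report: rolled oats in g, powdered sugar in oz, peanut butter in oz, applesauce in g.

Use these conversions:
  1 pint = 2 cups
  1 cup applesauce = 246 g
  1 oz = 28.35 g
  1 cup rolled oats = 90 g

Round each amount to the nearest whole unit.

rolled oats: 227 g; powdered sugar: 60 oz; peanut butter: 47 oz; applesauce: 4647 g

The original recipe has 396.9 g of cake flour, so the scaling factor is 1499.4 ÷ 396.9 = 34/9.
rolled oats: 2/3 cup × 34/9 × 90 g/cup ≈ 227 g
powdered sugar: 450 g × 34/9 ÷ 28.35 g/oz ≈ 60 oz
peanut butter: 350 g × 34/9 ÷ 28.35 g/oz ≈ 47 oz
applesauce: 2.5 pint × 34/9 × 2 cup/pint × 246 g/cup ≈ 4647 g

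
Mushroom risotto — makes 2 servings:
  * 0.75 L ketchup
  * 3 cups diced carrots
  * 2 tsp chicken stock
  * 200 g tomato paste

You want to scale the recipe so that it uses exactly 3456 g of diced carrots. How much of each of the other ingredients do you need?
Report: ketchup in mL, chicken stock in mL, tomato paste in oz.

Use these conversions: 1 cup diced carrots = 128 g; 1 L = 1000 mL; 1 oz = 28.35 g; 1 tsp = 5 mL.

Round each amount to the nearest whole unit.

The original recipe has 384 g of diced carrots, so the scaling factor is 3456 ÷ 384 = 9.
ketchup: 0.75 L × 9 × 1000 mL/L = 6750 mL
chicken stock: 2 tsp × 9 × 5 mL/tsp = 90 mL
tomato paste: 200 g × 9 ÷ 28.35 g/oz ≈ 63 oz

ketchup: 6750 mL; chicken stock: 90 mL; tomato paste: 63 oz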